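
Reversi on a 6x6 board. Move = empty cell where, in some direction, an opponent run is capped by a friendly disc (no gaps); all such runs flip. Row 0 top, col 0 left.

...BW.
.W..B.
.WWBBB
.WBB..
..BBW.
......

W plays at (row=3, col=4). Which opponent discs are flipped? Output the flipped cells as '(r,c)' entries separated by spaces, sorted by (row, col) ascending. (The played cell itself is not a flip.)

Answer: (1,4) (2,4) (3,2) (3,3)

Derivation:
Dir NW: opp run (2,3), next='.' -> no flip
Dir N: opp run (2,4) (1,4) capped by W -> flip
Dir NE: opp run (2,5), next=edge -> no flip
Dir W: opp run (3,3) (3,2) capped by W -> flip
Dir E: first cell '.' (not opp) -> no flip
Dir SW: opp run (4,3), next='.' -> no flip
Dir S: first cell 'W' (not opp) -> no flip
Dir SE: first cell '.' (not opp) -> no flip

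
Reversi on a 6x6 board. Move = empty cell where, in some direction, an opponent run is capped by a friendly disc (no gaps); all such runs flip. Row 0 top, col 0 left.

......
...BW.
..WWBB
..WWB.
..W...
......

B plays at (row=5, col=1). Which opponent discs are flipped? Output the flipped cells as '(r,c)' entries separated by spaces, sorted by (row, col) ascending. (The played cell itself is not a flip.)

Answer: (3,3) (4,2)

Derivation:
Dir NW: first cell '.' (not opp) -> no flip
Dir N: first cell '.' (not opp) -> no flip
Dir NE: opp run (4,2) (3,3) capped by B -> flip
Dir W: first cell '.' (not opp) -> no flip
Dir E: first cell '.' (not opp) -> no flip
Dir SW: edge -> no flip
Dir S: edge -> no flip
Dir SE: edge -> no flip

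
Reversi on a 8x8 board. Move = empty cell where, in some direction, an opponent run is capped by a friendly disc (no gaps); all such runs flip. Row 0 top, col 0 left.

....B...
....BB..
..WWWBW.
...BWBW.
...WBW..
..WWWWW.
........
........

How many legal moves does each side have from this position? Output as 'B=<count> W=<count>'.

-- B to move --
(1,1): flips 1 -> legal
(1,2): no bracket -> illegal
(1,3): flips 2 -> legal
(1,6): no bracket -> illegal
(1,7): flips 1 -> legal
(2,1): flips 3 -> legal
(2,7): flips 1 -> legal
(3,1): no bracket -> illegal
(3,2): flips 1 -> legal
(3,7): flips 2 -> legal
(4,1): no bracket -> illegal
(4,2): flips 1 -> legal
(4,6): flips 1 -> legal
(4,7): flips 1 -> legal
(5,1): no bracket -> illegal
(5,7): no bracket -> illegal
(6,1): flips 3 -> legal
(6,2): flips 1 -> legal
(6,3): flips 2 -> legal
(6,4): flips 1 -> legal
(6,5): flips 2 -> legal
(6,6): flips 1 -> legal
(6,7): no bracket -> illegal
B mobility = 16
-- W to move --
(0,3): flips 2 -> legal
(0,5): flips 4 -> legal
(0,6): flips 1 -> legal
(1,3): no bracket -> illegal
(1,6): flips 1 -> legal
(3,2): flips 1 -> legal
(4,2): flips 1 -> legal
(4,6): flips 1 -> legal
W mobility = 7

Answer: B=16 W=7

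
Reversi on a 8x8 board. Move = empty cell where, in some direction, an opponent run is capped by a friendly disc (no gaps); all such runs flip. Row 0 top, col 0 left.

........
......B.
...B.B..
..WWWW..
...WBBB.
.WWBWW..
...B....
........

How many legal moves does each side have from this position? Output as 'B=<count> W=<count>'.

-- B to move --
(2,1): no bracket -> illegal
(2,2): flips 1 -> legal
(2,4): flips 2 -> legal
(2,6): flips 1 -> legal
(3,1): no bracket -> illegal
(3,6): no bracket -> illegal
(4,0): no bracket -> illegal
(4,1): flips 2 -> legal
(4,2): flips 1 -> legal
(5,0): flips 2 -> legal
(5,6): flips 2 -> legal
(6,0): no bracket -> illegal
(6,1): flips 3 -> legal
(6,2): no bracket -> illegal
(6,4): flips 2 -> legal
(6,5): flips 1 -> legal
(6,6): flips 1 -> legal
B mobility = 11
-- W to move --
(0,5): no bracket -> illegal
(0,6): no bracket -> illegal
(0,7): flips 2 -> legal
(1,2): flips 1 -> legal
(1,3): flips 1 -> legal
(1,4): flips 1 -> legal
(1,5): flips 1 -> legal
(1,7): no bracket -> illegal
(2,2): no bracket -> illegal
(2,4): no bracket -> illegal
(2,6): no bracket -> illegal
(2,7): no bracket -> illegal
(3,6): flips 1 -> legal
(3,7): flips 1 -> legal
(4,2): no bracket -> illegal
(4,7): flips 3 -> legal
(5,6): flips 1 -> legal
(5,7): flips 1 -> legal
(6,2): flips 2 -> legal
(6,4): no bracket -> illegal
(7,2): flips 1 -> legal
(7,3): flips 2 -> legal
(7,4): flips 1 -> legal
W mobility = 14

Answer: B=11 W=14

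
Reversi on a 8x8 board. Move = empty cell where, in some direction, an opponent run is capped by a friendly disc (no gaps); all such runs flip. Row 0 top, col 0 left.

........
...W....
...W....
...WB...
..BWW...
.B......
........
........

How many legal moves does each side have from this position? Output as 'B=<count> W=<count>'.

Answer: B=6 W=6

Derivation:
-- B to move --
(0,2): no bracket -> illegal
(0,3): no bracket -> illegal
(0,4): no bracket -> illegal
(1,2): flips 1 -> legal
(1,4): no bracket -> illegal
(2,2): no bracket -> illegal
(2,4): flips 1 -> legal
(3,2): flips 1 -> legal
(3,5): no bracket -> illegal
(4,5): flips 2 -> legal
(5,2): flips 1 -> legal
(5,3): no bracket -> illegal
(5,4): flips 1 -> legal
(5,5): no bracket -> illegal
B mobility = 6
-- W to move --
(2,4): flips 1 -> legal
(2,5): flips 1 -> legal
(3,1): no bracket -> illegal
(3,2): no bracket -> illegal
(3,5): flips 1 -> legal
(4,0): no bracket -> illegal
(4,1): flips 1 -> legal
(4,5): flips 1 -> legal
(5,0): no bracket -> illegal
(5,2): no bracket -> illegal
(5,3): no bracket -> illegal
(6,0): flips 2 -> legal
(6,1): no bracket -> illegal
(6,2): no bracket -> illegal
W mobility = 6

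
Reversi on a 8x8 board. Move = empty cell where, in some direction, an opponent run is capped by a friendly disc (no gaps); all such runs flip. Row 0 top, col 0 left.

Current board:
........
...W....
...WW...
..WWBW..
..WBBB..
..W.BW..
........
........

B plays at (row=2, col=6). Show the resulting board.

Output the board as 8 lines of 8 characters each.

Answer: ........
...W....
...WW.B.
..WWBB..
..WBBB..
..W.BW..
........
........

Derivation:
Place B at (2,6); scan 8 dirs for brackets.
Dir NW: first cell '.' (not opp) -> no flip
Dir N: first cell '.' (not opp) -> no flip
Dir NE: first cell '.' (not opp) -> no flip
Dir W: first cell '.' (not opp) -> no flip
Dir E: first cell '.' (not opp) -> no flip
Dir SW: opp run (3,5) capped by B -> flip
Dir S: first cell '.' (not opp) -> no flip
Dir SE: first cell '.' (not opp) -> no flip
All flips: (3,5)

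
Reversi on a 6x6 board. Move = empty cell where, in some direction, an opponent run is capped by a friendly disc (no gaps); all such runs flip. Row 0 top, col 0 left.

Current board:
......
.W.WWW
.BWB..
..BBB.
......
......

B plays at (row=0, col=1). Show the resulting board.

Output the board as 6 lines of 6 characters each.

Answer: .B....
.B.WWW
.BWB..
..BBB.
......
......

Derivation:
Place B at (0,1); scan 8 dirs for brackets.
Dir NW: edge -> no flip
Dir N: edge -> no flip
Dir NE: edge -> no flip
Dir W: first cell '.' (not opp) -> no flip
Dir E: first cell '.' (not opp) -> no flip
Dir SW: first cell '.' (not opp) -> no flip
Dir S: opp run (1,1) capped by B -> flip
Dir SE: first cell '.' (not opp) -> no flip
All flips: (1,1)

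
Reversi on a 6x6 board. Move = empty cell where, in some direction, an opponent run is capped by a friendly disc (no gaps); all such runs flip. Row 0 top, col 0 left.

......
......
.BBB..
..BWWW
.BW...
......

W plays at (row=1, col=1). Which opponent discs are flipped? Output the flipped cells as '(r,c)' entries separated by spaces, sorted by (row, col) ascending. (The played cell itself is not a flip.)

Dir NW: first cell '.' (not opp) -> no flip
Dir N: first cell '.' (not opp) -> no flip
Dir NE: first cell '.' (not opp) -> no flip
Dir W: first cell '.' (not opp) -> no flip
Dir E: first cell '.' (not opp) -> no flip
Dir SW: first cell '.' (not opp) -> no flip
Dir S: opp run (2,1), next='.' -> no flip
Dir SE: opp run (2,2) capped by W -> flip

Answer: (2,2)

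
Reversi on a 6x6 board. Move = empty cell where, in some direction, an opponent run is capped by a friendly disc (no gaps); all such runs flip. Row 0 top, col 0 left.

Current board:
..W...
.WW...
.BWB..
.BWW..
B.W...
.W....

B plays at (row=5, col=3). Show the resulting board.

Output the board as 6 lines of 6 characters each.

Place B at (5,3); scan 8 dirs for brackets.
Dir NW: opp run (4,2) capped by B -> flip
Dir N: first cell '.' (not opp) -> no flip
Dir NE: first cell '.' (not opp) -> no flip
Dir W: first cell '.' (not opp) -> no flip
Dir E: first cell '.' (not opp) -> no flip
Dir SW: edge -> no flip
Dir S: edge -> no flip
Dir SE: edge -> no flip
All flips: (4,2)

Answer: ..W...
.WW...
.BWB..
.BWW..
B.B...
.W.B..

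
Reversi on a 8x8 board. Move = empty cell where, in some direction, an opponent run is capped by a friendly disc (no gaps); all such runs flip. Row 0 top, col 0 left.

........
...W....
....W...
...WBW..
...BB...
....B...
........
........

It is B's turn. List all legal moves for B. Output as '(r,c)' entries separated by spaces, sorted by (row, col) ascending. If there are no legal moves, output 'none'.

Answer: (1,4) (2,2) (2,3) (2,6) (3,2) (3,6)

Derivation:
(0,2): no bracket -> illegal
(0,3): no bracket -> illegal
(0,4): no bracket -> illegal
(1,2): no bracket -> illegal
(1,4): flips 1 -> legal
(1,5): no bracket -> illegal
(2,2): flips 1 -> legal
(2,3): flips 1 -> legal
(2,5): no bracket -> illegal
(2,6): flips 1 -> legal
(3,2): flips 1 -> legal
(3,6): flips 1 -> legal
(4,2): no bracket -> illegal
(4,5): no bracket -> illegal
(4,6): no bracket -> illegal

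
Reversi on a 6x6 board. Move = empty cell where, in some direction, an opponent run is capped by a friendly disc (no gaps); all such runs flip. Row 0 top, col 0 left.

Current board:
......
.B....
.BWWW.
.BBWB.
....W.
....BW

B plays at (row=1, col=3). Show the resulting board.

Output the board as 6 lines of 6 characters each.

Answer: ......
.B.B..
.BBWW.
.BBWB.
....W.
....BW

Derivation:
Place B at (1,3); scan 8 dirs for brackets.
Dir NW: first cell '.' (not opp) -> no flip
Dir N: first cell '.' (not opp) -> no flip
Dir NE: first cell '.' (not opp) -> no flip
Dir W: first cell '.' (not opp) -> no flip
Dir E: first cell '.' (not opp) -> no flip
Dir SW: opp run (2,2) capped by B -> flip
Dir S: opp run (2,3) (3,3), next='.' -> no flip
Dir SE: opp run (2,4), next='.' -> no flip
All flips: (2,2)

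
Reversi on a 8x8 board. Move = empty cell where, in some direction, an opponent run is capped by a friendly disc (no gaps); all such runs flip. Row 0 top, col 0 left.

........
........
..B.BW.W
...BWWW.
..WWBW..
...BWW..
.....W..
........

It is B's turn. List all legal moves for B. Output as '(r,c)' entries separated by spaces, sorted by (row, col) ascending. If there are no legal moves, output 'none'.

(1,4): no bracket -> illegal
(1,5): no bracket -> illegal
(1,6): no bracket -> illegal
(1,7): no bracket -> illegal
(2,3): no bracket -> illegal
(2,6): flips 2 -> legal
(3,1): flips 1 -> legal
(3,2): no bracket -> illegal
(3,7): flips 3 -> legal
(4,1): flips 2 -> legal
(4,6): flips 2 -> legal
(4,7): no bracket -> illegal
(5,1): flips 1 -> legal
(5,2): no bracket -> illegal
(5,6): flips 2 -> legal
(6,3): no bracket -> illegal
(6,4): flips 1 -> legal
(6,6): flips 1 -> legal
(7,4): no bracket -> illegal
(7,5): no bracket -> illegal
(7,6): no bracket -> illegal

Answer: (2,6) (3,1) (3,7) (4,1) (4,6) (5,1) (5,6) (6,4) (6,6)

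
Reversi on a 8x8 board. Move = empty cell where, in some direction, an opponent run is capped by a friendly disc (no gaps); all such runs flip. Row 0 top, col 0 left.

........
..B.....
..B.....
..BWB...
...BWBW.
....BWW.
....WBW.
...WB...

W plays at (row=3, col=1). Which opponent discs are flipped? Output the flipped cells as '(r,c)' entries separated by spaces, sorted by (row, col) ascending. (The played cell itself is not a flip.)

Dir NW: first cell '.' (not opp) -> no flip
Dir N: first cell '.' (not opp) -> no flip
Dir NE: opp run (2,2), next='.' -> no flip
Dir W: first cell '.' (not opp) -> no flip
Dir E: opp run (3,2) capped by W -> flip
Dir SW: first cell '.' (not opp) -> no flip
Dir S: first cell '.' (not opp) -> no flip
Dir SE: first cell '.' (not opp) -> no flip

Answer: (3,2)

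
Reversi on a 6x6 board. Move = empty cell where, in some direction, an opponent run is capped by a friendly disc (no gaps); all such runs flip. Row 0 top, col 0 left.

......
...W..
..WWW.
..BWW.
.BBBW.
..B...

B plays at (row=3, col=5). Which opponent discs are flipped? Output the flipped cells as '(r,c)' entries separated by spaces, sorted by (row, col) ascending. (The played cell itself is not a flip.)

Dir NW: opp run (2,4) (1,3), next='.' -> no flip
Dir N: first cell '.' (not opp) -> no flip
Dir NE: edge -> no flip
Dir W: opp run (3,4) (3,3) capped by B -> flip
Dir E: edge -> no flip
Dir SW: opp run (4,4), next='.' -> no flip
Dir S: first cell '.' (not opp) -> no flip
Dir SE: edge -> no flip

Answer: (3,3) (3,4)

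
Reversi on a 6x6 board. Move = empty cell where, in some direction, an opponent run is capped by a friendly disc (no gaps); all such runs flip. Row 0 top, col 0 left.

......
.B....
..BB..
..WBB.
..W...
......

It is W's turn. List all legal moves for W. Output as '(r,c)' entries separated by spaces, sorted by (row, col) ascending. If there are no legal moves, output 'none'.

(0,0): no bracket -> illegal
(0,1): no bracket -> illegal
(0,2): no bracket -> illegal
(1,0): no bracket -> illegal
(1,2): flips 1 -> legal
(1,3): no bracket -> illegal
(1,4): flips 1 -> legal
(2,0): no bracket -> illegal
(2,1): no bracket -> illegal
(2,4): flips 1 -> legal
(2,5): no bracket -> illegal
(3,1): no bracket -> illegal
(3,5): flips 2 -> legal
(4,3): no bracket -> illegal
(4,4): no bracket -> illegal
(4,5): no bracket -> illegal

Answer: (1,2) (1,4) (2,4) (3,5)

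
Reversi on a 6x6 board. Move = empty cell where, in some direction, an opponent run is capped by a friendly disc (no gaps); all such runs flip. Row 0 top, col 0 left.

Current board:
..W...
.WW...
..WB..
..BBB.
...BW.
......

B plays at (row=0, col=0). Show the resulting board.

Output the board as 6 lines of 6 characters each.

Answer: B.W...
.BW...
..BB..
..BBB.
...BW.
......

Derivation:
Place B at (0,0); scan 8 dirs for brackets.
Dir NW: edge -> no flip
Dir N: edge -> no flip
Dir NE: edge -> no flip
Dir W: edge -> no flip
Dir E: first cell '.' (not opp) -> no flip
Dir SW: edge -> no flip
Dir S: first cell '.' (not opp) -> no flip
Dir SE: opp run (1,1) (2,2) capped by B -> flip
All flips: (1,1) (2,2)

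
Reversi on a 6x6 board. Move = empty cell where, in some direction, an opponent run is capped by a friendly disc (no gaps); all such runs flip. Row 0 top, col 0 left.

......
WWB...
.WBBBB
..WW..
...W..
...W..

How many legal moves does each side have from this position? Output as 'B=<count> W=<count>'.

Answer: B=6 W=5

Derivation:
-- B to move --
(0,0): flips 1 -> legal
(0,1): no bracket -> illegal
(0,2): no bracket -> illegal
(2,0): flips 1 -> legal
(3,0): flips 1 -> legal
(3,1): no bracket -> illegal
(3,4): no bracket -> illegal
(4,1): flips 1 -> legal
(4,2): flips 2 -> legal
(4,4): flips 1 -> legal
(5,2): no bracket -> illegal
(5,4): no bracket -> illegal
B mobility = 6
-- W to move --
(0,1): no bracket -> illegal
(0,2): flips 2 -> legal
(0,3): flips 1 -> legal
(1,3): flips 2 -> legal
(1,4): flips 1 -> legal
(1,5): flips 1 -> legal
(3,1): no bracket -> illegal
(3,4): no bracket -> illegal
(3,5): no bracket -> illegal
W mobility = 5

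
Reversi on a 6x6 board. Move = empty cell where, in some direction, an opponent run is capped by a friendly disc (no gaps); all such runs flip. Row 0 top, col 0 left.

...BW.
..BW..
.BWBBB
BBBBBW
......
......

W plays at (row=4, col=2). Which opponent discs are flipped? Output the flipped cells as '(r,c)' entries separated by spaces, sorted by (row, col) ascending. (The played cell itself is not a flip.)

Answer: (3,2)

Derivation:
Dir NW: opp run (3,1), next='.' -> no flip
Dir N: opp run (3,2) capped by W -> flip
Dir NE: opp run (3,3) (2,4), next='.' -> no flip
Dir W: first cell '.' (not opp) -> no flip
Dir E: first cell '.' (not opp) -> no flip
Dir SW: first cell '.' (not opp) -> no flip
Dir S: first cell '.' (not opp) -> no flip
Dir SE: first cell '.' (not opp) -> no flip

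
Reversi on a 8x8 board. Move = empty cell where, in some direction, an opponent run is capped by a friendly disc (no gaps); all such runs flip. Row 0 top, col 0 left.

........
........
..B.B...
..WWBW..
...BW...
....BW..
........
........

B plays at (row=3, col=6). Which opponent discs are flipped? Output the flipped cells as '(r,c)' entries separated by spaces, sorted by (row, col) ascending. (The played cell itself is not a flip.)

Answer: (3,5)

Derivation:
Dir NW: first cell '.' (not opp) -> no flip
Dir N: first cell '.' (not opp) -> no flip
Dir NE: first cell '.' (not opp) -> no flip
Dir W: opp run (3,5) capped by B -> flip
Dir E: first cell '.' (not opp) -> no flip
Dir SW: first cell '.' (not opp) -> no flip
Dir S: first cell '.' (not opp) -> no flip
Dir SE: first cell '.' (not opp) -> no flip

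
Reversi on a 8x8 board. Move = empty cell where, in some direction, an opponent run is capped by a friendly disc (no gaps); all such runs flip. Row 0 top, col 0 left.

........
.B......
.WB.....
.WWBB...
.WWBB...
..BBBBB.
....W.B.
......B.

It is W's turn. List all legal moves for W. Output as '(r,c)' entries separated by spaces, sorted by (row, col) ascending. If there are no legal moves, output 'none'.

(0,0): no bracket -> illegal
(0,1): flips 1 -> legal
(0,2): no bracket -> illegal
(1,0): no bracket -> illegal
(1,2): flips 1 -> legal
(1,3): flips 1 -> legal
(2,0): no bracket -> illegal
(2,3): flips 1 -> legal
(2,4): flips 4 -> legal
(2,5): no bracket -> illegal
(3,5): flips 2 -> legal
(4,5): flips 2 -> legal
(4,6): flips 1 -> legal
(4,7): no bracket -> illegal
(5,1): no bracket -> illegal
(5,7): no bracket -> illegal
(6,1): no bracket -> illegal
(6,2): flips 1 -> legal
(6,3): flips 1 -> legal
(6,5): flips 2 -> legal
(6,7): no bracket -> illegal
(7,5): no bracket -> illegal
(7,7): no bracket -> illegal

Answer: (0,1) (1,2) (1,3) (2,3) (2,4) (3,5) (4,5) (4,6) (6,2) (6,3) (6,5)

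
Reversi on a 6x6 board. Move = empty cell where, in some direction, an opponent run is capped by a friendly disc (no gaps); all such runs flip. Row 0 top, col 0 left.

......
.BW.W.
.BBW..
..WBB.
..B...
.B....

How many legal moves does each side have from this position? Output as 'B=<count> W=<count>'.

-- B to move --
(0,1): flips 2 -> legal
(0,2): flips 1 -> legal
(0,3): flips 1 -> legal
(0,4): no bracket -> illegal
(0,5): no bracket -> illegal
(1,3): flips 2 -> legal
(1,5): no bracket -> illegal
(2,4): flips 1 -> legal
(2,5): no bracket -> illegal
(3,1): flips 1 -> legal
(4,1): no bracket -> illegal
(4,3): flips 1 -> legal
B mobility = 7
-- W to move --
(0,0): no bracket -> illegal
(0,1): no bracket -> illegal
(0,2): no bracket -> illegal
(1,0): flips 2 -> legal
(1,3): no bracket -> illegal
(2,0): flips 2 -> legal
(2,4): no bracket -> illegal
(2,5): no bracket -> illegal
(3,0): flips 1 -> legal
(3,1): no bracket -> illegal
(3,5): flips 2 -> legal
(4,0): no bracket -> illegal
(4,1): no bracket -> illegal
(4,3): flips 1 -> legal
(4,4): no bracket -> illegal
(4,5): flips 1 -> legal
(5,0): no bracket -> illegal
(5,2): flips 1 -> legal
(5,3): no bracket -> illegal
W mobility = 7

Answer: B=7 W=7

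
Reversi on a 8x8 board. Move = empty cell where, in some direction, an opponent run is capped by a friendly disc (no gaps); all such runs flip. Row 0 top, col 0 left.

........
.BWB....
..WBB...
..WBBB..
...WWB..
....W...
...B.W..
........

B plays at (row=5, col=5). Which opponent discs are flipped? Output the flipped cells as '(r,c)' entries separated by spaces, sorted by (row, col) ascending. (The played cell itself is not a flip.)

Answer: (4,4)

Derivation:
Dir NW: opp run (4,4) capped by B -> flip
Dir N: first cell 'B' (not opp) -> no flip
Dir NE: first cell '.' (not opp) -> no flip
Dir W: opp run (5,4), next='.' -> no flip
Dir E: first cell '.' (not opp) -> no flip
Dir SW: first cell '.' (not opp) -> no flip
Dir S: opp run (6,5), next='.' -> no flip
Dir SE: first cell '.' (not opp) -> no flip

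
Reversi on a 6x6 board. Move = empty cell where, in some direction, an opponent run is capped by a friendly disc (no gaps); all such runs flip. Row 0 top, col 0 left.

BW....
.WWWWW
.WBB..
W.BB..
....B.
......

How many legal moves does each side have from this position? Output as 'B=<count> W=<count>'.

Answer: B=6 W=7

Derivation:
-- B to move --
(0,2): flips 2 -> legal
(0,3): flips 1 -> legal
(0,4): flips 1 -> legal
(0,5): flips 1 -> legal
(1,0): flips 1 -> legal
(2,0): flips 1 -> legal
(2,4): no bracket -> illegal
(2,5): no bracket -> illegal
(3,1): no bracket -> illegal
(4,0): no bracket -> illegal
(4,1): no bracket -> illegal
B mobility = 6
-- W to move --
(1,0): no bracket -> illegal
(2,4): flips 2 -> legal
(3,1): flips 1 -> legal
(3,4): flips 1 -> legal
(3,5): no bracket -> illegal
(4,1): flips 2 -> legal
(4,2): flips 2 -> legal
(4,3): flips 3 -> legal
(4,5): no bracket -> illegal
(5,3): no bracket -> illegal
(5,4): no bracket -> illegal
(5,5): flips 3 -> legal
W mobility = 7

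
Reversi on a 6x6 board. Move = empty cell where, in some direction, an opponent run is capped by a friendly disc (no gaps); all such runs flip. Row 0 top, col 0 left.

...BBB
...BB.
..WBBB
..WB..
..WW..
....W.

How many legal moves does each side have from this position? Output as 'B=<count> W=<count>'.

Answer: B=6 W=3

Derivation:
-- B to move --
(1,1): flips 1 -> legal
(1,2): no bracket -> illegal
(2,1): flips 1 -> legal
(3,1): flips 2 -> legal
(3,4): no bracket -> illegal
(4,1): flips 1 -> legal
(4,4): no bracket -> illegal
(4,5): no bracket -> illegal
(5,1): flips 1 -> legal
(5,2): no bracket -> illegal
(5,3): flips 1 -> legal
(5,5): no bracket -> illegal
B mobility = 6
-- W to move --
(0,2): no bracket -> illegal
(1,2): no bracket -> illegal
(1,5): flips 2 -> legal
(3,4): flips 1 -> legal
(3,5): no bracket -> illegal
(4,4): flips 1 -> legal
W mobility = 3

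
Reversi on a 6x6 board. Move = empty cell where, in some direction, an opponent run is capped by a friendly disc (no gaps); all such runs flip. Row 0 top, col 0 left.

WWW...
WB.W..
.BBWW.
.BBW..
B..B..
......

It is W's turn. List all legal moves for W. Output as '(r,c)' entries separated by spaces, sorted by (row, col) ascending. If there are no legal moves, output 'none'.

Answer: (1,2) (2,0) (3,0) (4,1) (5,3) (5,4)

Derivation:
(1,2): flips 1 -> legal
(2,0): flips 3 -> legal
(3,0): flips 2 -> legal
(3,4): no bracket -> illegal
(4,1): flips 4 -> legal
(4,2): no bracket -> illegal
(4,4): no bracket -> illegal
(5,0): no bracket -> illegal
(5,1): no bracket -> illegal
(5,2): no bracket -> illegal
(5,3): flips 1 -> legal
(5,4): flips 3 -> legal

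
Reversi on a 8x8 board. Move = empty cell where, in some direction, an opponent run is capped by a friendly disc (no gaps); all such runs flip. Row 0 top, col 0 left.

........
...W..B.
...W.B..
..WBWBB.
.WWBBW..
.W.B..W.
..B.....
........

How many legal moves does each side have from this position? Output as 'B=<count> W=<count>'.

Answer: B=9 W=10

Derivation:
-- B to move --
(0,2): no bracket -> illegal
(0,3): flips 2 -> legal
(0,4): no bracket -> illegal
(1,2): no bracket -> illegal
(1,4): no bracket -> illegal
(2,1): flips 1 -> legal
(2,2): no bracket -> illegal
(2,4): flips 1 -> legal
(3,0): no bracket -> illegal
(3,1): flips 2 -> legal
(4,0): flips 3 -> legal
(4,6): flips 1 -> legal
(4,7): no bracket -> illegal
(5,0): no bracket -> illegal
(5,2): no bracket -> illegal
(5,4): flips 1 -> legal
(5,5): flips 1 -> legal
(5,7): no bracket -> illegal
(6,0): flips 2 -> legal
(6,1): no bracket -> illegal
(6,5): no bracket -> illegal
(6,6): no bracket -> illegal
(6,7): no bracket -> illegal
B mobility = 9
-- W to move --
(0,5): no bracket -> illegal
(0,6): no bracket -> illegal
(0,7): flips 2 -> legal
(1,4): no bracket -> illegal
(1,5): flips 2 -> legal
(1,7): no bracket -> illegal
(2,2): no bracket -> illegal
(2,4): flips 1 -> legal
(2,6): no bracket -> illegal
(2,7): flips 1 -> legal
(3,7): flips 2 -> legal
(4,6): no bracket -> illegal
(4,7): no bracket -> illegal
(5,2): flips 1 -> legal
(5,4): flips 2 -> legal
(5,5): no bracket -> illegal
(6,1): no bracket -> illegal
(6,3): flips 3 -> legal
(6,4): flips 1 -> legal
(7,1): no bracket -> illegal
(7,2): no bracket -> illegal
(7,3): flips 1 -> legal
W mobility = 10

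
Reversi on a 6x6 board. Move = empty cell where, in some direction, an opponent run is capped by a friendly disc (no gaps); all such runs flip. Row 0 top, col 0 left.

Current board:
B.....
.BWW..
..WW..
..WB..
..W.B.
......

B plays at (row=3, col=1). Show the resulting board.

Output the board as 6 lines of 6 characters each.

Place B at (3,1); scan 8 dirs for brackets.
Dir NW: first cell '.' (not opp) -> no flip
Dir N: first cell '.' (not opp) -> no flip
Dir NE: opp run (2,2) (1,3), next='.' -> no flip
Dir W: first cell '.' (not opp) -> no flip
Dir E: opp run (3,2) capped by B -> flip
Dir SW: first cell '.' (not opp) -> no flip
Dir S: first cell '.' (not opp) -> no flip
Dir SE: opp run (4,2), next='.' -> no flip
All flips: (3,2)

Answer: B.....
.BWW..
..WW..
.BBB..
..W.B.
......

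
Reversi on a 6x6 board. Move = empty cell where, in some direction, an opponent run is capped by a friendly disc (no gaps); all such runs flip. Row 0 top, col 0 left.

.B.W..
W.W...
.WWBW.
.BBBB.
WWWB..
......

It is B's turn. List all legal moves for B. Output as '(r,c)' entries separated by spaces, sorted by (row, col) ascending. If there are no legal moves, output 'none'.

Answer: (0,2) (1,1) (1,3) (1,4) (1,5) (2,0) (2,5) (5,0) (5,1) (5,2) (5,3)

Derivation:
(0,0): no bracket -> illegal
(0,2): flips 2 -> legal
(0,4): no bracket -> illegal
(1,1): flips 2 -> legal
(1,3): flips 1 -> legal
(1,4): flips 1 -> legal
(1,5): flips 1 -> legal
(2,0): flips 2 -> legal
(2,5): flips 1 -> legal
(3,0): no bracket -> illegal
(3,5): no bracket -> illegal
(5,0): flips 1 -> legal
(5,1): flips 2 -> legal
(5,2): flips 1 -> legal
(5,3): flips 1 -> legal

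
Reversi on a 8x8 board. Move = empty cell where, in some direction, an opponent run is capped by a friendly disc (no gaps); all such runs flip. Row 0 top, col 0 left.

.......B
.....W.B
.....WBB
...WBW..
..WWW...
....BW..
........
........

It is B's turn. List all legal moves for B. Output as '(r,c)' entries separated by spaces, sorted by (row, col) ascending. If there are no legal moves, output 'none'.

Answer: (0,4) (1,6) (2,4) (3,2) (3,6) (5,2) (5,3) (5,6)

Derivation:
(0,4): flips 1 -> legal
(0,5): no bracket -> illegal
(0,6): no bracket -> illegal
(1,4): no bracket -> illegal
(1,6): flips 1 -> legal
(2,2): no bracket -> illegal
(2,3): no bracket -> illegal
(2,4): flips 1 -> legal
(3,1): no bracket -> illegal
(3,2): flips 2 -> legal
(3,6): flips 1 -> legal
(4,1): no bracket -> illegal
(4,5): no bracket -> illegal
(4,6): no bracket -> illegal
(5,1): no bracket -> illegal
(5,2): flips 1 -> legal
(5,3): flips 2 -> legal
(5,6): flips 1 -> legal
(6,4): no bracket -> illegal
(6,5): no bracket -> illegal
(6,6): no bracket -> illegal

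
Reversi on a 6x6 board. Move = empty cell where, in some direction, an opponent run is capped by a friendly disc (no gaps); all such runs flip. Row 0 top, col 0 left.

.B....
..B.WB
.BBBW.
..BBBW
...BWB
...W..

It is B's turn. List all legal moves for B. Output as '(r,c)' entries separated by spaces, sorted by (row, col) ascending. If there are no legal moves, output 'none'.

Answer: (0,4) (0,5) (1,3) (2,5) (5,4) (5,5)

Derivation:
(0,3): no bracket -> illegal
(0,4): flips 2 -> legal
(0,5): flips 1 -> legal
(1,3): flips 1 -> legal
(2,5): flips 2 -> legal
(4,2): no bracket -> illegal
(5,2): no bracket -> illegal
(5,4): flips 1 -> legal
(5,5): flips 1 -> legal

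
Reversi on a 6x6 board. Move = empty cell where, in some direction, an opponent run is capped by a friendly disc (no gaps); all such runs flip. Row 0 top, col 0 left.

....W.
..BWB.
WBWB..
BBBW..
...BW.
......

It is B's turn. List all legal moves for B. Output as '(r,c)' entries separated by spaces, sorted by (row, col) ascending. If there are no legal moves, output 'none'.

Answer: (0,3) (1,0) (3,4) (4,5)

Derivation:
(0,2): no bracket -> illegal
(0,3): flips 1 -> legal
(0,5): no bracket -> illegal
(1,0): flips 1 -> legal
(1,1): no bracket -> illegal
(1,5): no bracket -> illegal
(2,4): no bracket -> illegal
(3,4): flips 1 -> legal
(3,5): no bracket -> illegal
(4,2): no bracket -> illegal
(4,5): flips 1 -> legal
(5,3): no bracket -> illegal
(5,4): no bracket -> illegal
(5,5): no bracket -> illegal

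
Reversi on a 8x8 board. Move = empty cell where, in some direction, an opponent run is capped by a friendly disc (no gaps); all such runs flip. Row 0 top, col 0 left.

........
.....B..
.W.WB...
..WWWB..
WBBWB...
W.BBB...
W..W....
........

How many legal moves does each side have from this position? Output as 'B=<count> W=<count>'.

Answer: B=9 W=12

Derivation:
-- B to move --
(1,0): flips 3 -> legal
(1,1): no bracket -> illegal
(1,2): no bracket -> illegal
(1,3): flips 3 -> legal
(1,4): flips 2 -> legal
(2,0): no bracket -> illegal
(2,2): flips 3 -> legal
(2,5): flips 2 -> legal
(3,0): no bracket -> illegal
(3,1): flips 3 -> legal
(4,5): no bracket -> illegal
(5,1): no bracket -> illegal
(6,1): no bracket -> illegal
(6,2): no bracket -> illegal
(6,4): no bracket -> illegal
(7,0): no bracket -> illegal
(7,1): no bracket -> illegal
(7,2): flips 1 -> legal
(7,3): flips 1 -> legal
(7,4): flips 1 -> legal
B mobility = 9
-- W to move --
(0,4): no bracket -> illegal
(0,5): no bracket -> illegal
(0,6): flips 2 -> legal
(1,3): no bracket -> illegal
(1,4): flips 1 -> legal
(1,6): no bracket -> illegal
(2,5): flips 1 -> legal
(2,6): no bracket -> illegal
(3,0): flips 2 -> legal
(3,1): no bracket -> illegal
(3,6): flips 1 -> legal
(4,5): flips 2 -> legal
(4,6): no bracket -> illegal
(5,1): flips 1 -> legal
(5,5): flips 1 -> legal
(6,1): flips 1 -> legal
(6,2): flips 2 -> legal
(6,4): flips 2 -> legal
(6,5): flips 1 -> legal
W mobility = 12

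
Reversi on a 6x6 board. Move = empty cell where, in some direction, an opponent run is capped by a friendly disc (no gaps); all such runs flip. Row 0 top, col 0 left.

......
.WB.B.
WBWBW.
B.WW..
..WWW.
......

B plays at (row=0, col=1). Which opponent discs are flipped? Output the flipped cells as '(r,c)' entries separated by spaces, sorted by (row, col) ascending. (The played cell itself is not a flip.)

Dir NW: edge -> no flip
Dir N: edge -> no flip
Dir NE: edge -> no flip
Dir W: first cell '.' (not opp) -> no flip
Dir E: first cell '.' (not opp) -> no flip
Dir SW: first cell '.' (not opp) -> no flip
Dir S: opp run (1,1) capped by B -> flip
Dir SE: first cell 'B' (not opp) -> no flip

Answer: (1,1)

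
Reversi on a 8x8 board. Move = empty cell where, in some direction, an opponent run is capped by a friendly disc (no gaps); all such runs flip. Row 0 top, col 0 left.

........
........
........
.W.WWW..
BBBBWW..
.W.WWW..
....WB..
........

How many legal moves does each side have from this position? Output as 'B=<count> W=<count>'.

Answer: B=12 W=5

Derivation:
-- B to move --
(2,0): flips 1 -> legal
(2,1): flips 1 -> legal
(2,2): flips 1 -> legal
(2,3): flips 1 -> legal
(2,4): flips 1 -> legal
(2,5): flips 4 -> legal
(2,6): no bracket -> illegal
(3,0): no bracket -> illegal
(3,2): no bracket -> illegal
(3,6): no bracket -> illegal
(4,6): flips 2 -> legal
(5,0): no bracket -> illegal
(5,2): no bracket -> illegal
(5,6): no bracket -> illegal
(6,0): flips 1 -> legal
(6,1): flips 1 -> legal
(6,2): flips 1 -> legal
(6,3): flips 2 -> legal
(6,6): no bracket -> illegal
(7,3): no bracket -> illegal
(7,4): no bracket -> illegal
(7,5): flips 2 -> legal
B mobility = 12
-- W to move --
(3,0): no bracket -> illegal
(3,2): flips 1 -> legal
(5,0): no bracket -> illegal
(5,2): flips 1 -> legal
(5,6): no bracket -> illegal
(6,6): flips 1 -> legal
(7,4): no bracket -> illegal
(7,5): flips 1 -> legal
(7,6): flips 1 -> legal
W mobility = 5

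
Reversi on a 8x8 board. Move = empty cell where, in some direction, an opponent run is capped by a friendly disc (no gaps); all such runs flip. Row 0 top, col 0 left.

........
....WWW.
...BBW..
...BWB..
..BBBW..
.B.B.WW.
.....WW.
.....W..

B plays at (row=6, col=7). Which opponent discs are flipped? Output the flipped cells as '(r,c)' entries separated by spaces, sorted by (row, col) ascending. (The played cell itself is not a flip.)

Answer: (3,4) (4,5) (5,6)

Derivation:
Dir NW: opp run (5,6) (4,5) (3,4) capped by B -> flip
Dir N: first cell '.' (not opp) -> no flip
Dir NE: edge -> no flip
Dir W: opp run (6,6) (6,5), next='.' -> no flip
Dir E: edge -> no flip
Dir SW: first cell '.' (not opp) -> no flip
Dir S: first cell '.' (not opp) -> no flip
Dir SE: edge -> no flip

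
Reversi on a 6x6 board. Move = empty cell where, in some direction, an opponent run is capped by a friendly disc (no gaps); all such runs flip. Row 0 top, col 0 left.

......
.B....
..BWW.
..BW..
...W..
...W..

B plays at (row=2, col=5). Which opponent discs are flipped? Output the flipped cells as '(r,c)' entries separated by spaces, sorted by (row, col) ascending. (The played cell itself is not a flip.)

Answer: (2,3) (2,4)

Derivation:
Dir NW: first cell '.' (not opp) -> no flip
Dir N: first cell '.' (not opp) -> no flip
Dir NE: edge -> no flip
Dir W: opp run (2,4) (2,3) capped by B -> flip
Dir E: edge -> no flip
Dir SW: first cell '.' (not opp) -> no flip
Dir S: first cell '.' (not opp) -> no flip
Dir SE: edge -> no flip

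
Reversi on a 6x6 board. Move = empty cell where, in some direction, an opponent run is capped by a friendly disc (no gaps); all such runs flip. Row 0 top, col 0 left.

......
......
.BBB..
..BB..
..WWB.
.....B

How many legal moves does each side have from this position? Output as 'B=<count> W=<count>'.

Answer: B=5 W=5

Derivation:
-- B to move --
(3,1): no bracket -> illegal
(3,4): no bracket -> illegal
(4,1): flips 2 -> legal
(5,1): flips 1 -> legal
(5,2): flips 1 -> legal
(5,3): flips 1 -> legal
(5,4): flips 1 -> legal
B mobility = 5
-- W to move --
(1,0): flips 2 -> legal
(1,1): no bracket -> illegal
(1,2): flips 2 -> legal
(1,3): flips 2 -> legal
(1,4): no bracket -> illegal
(2,0): no bracket -> illegal
(2,4): flips 1 -> legal
(3,0): no bracket -> illegal
(3,1): no bracket -> illegal
(3,4): no bracket -> illegal
(3,5): no bracket -> illegal
(4,1): no bracket -> illegal
(4,5): flips 1 -> legal
(5,3): no bracket -> illegal
(5,4): no bracket -> illegal
W mobility = 5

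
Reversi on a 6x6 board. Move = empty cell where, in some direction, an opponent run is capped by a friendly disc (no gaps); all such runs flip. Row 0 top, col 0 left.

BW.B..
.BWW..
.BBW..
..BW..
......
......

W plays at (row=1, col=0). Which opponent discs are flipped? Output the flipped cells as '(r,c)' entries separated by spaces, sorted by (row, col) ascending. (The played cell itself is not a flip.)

Dir NW: edge -> no flip
Dir N: opp run (0,0), next=edge -> no flip
Dir NE: first cell 'W' (not opp) -> no flip
Dir W: edge -> no flip
Dir E: opp run (1,1) capped by W -> flip
Dir SW: edge -> no flip
Dir S: first cell '.' (not opp) -> no flip
Dir SE: opp run (2,1) (3,2), next='.' -> no flip

Answer: (1,1)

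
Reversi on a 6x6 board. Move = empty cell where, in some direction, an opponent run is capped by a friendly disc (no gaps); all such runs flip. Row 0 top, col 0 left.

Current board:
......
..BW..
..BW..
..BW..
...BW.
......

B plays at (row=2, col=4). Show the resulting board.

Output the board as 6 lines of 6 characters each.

Answer: ......
..BW..
..BBB.
..BW..
...BW.
......

Derivation:
Place B at (2,4); scan 8 dirs for brackets.
Dir NW: opp run (1,3), next='.' -> no flip
Dir N: first cell '.' (not opp) -> no flip
Dir NE: first cell '.' (not opp) -> no flip
Dir W: opp run (2,3) capped by B -> flip
Dir E: first cell '.' (not opp) -> no flip
Dir SW: opp run (3,3), next='.' -> no flip
Dir S: first cell '.' (not opp) -> no flip
Dir SE: first cell '.' (not opp) -> no flip
All flips: (2,3)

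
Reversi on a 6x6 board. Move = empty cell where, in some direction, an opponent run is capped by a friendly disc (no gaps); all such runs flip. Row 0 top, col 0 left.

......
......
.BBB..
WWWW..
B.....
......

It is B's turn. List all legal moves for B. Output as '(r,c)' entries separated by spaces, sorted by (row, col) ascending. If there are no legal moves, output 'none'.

Answer: (2,0) (4,1) (4,2) (4,3) (4,4)

Derivation:
(2,0): flips 1 -> legal
(2,4): no bracket -> illegal
(3,4): no bracket -> illegal
(4,1): flips 2 -> legal
(4,2): flips 1 -> legal
(4,3): flips 2 -> legal
(4,4): flips 1 -> legal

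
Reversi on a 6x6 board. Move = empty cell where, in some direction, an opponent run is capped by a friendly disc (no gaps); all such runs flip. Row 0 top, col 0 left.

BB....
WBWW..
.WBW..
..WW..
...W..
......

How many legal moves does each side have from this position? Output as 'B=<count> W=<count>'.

Answer: B=9 W=1

Derivation:
-- B to move --
(0,2): flips 1 -> legal
(0,3): no bracket -> illegal
(0,4): flips 1 -> legal
(1,4): flips 2 -> legal
(2,0): flips 2 -> legal
(2,4): flips 1 -> legal
(3,0): no bracket -> illegal
(3,1): flips 1 -> legal
(3,4): flips 2 -> legal
(4,1): no bracket -> illegal
(4,2): flips 1 -> legal
(4,4): flips 1 -> legal
(5,2): no bracket -> illegal
(5,3): no bracket -> illegal
(5,4): no bracket -> illegal
B mobility = 9
-- W to move --
(0,2): no bracket -> illegal
(2,0): no bracket -> illegal
(3,1): flips 1 -> legal
W mobility = 1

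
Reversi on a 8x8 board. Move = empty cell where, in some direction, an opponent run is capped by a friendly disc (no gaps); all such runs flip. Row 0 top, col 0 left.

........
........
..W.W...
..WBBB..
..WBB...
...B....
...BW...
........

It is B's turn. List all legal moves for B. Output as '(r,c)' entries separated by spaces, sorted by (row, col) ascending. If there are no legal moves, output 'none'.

Answer: (1,1) (1,3) (1,4) (1,5) (2,1) (3,1) (4,1) (5,1) (6,5) (7,5)

Derivation:
(1,1): flips 1 -> legal
(1,2): no bracket -> illegal
(1,3): flips 1 -> legal
(1,4): flips 1 -> legal
(1,5): flips 1 -> legal
(2,1): flips 1 -> legal
(2,3): no bracket -> illegal
(2,5): no bracket -> illegal
(3,1): flips 2 -> legal
(4,1): flips 1 -> legal
(5,1): flips 1 -> legal
(5,2): no bracket -> illegal
(5,4): no bracket -> illegal
(5,5): no bracket -> illegal
(6,5): flips 1 -> legal
(7,3): no bracket -> illegal
(7,4): no bracket -> illegal
(7,5): flips 1 -> legal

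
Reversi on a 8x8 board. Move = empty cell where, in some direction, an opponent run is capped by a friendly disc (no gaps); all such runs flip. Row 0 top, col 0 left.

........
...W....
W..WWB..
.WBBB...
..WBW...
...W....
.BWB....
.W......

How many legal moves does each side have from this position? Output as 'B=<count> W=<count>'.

-- B to move --
(0,2): no bracket -> illegal
(0,3): flips 2 -> legal
(0,4): no bracket -> illegal
(1,0): no bracket -> illegal
(1,1): no bracket -> illegal
(1,2): flips 1 -> legal
(1,4): flips 2 -> legal
(1,5): flips 1 -> legal
(2,1): no bracket -> illegal
(2,2): flips 2 -> legal
(3,0): flips 1 -> legal
(3,5): no bracket -> illegal
(4,0): no bracket -> illegal
(4,1): flips 1 -> legal
(4,5): flips 1 -> legal
(5,1): flips 1 -> legal
(5,2): flips 1 -> legal
(5,4): flips 1 -> legal
(5,5): flips 1 -> legal
(6,0): no bracket -> illegal
(6,4): no bracket -> illegal
(7,0): no bracket -> illegal
(7,2): no bracket -> illegal
(7,3): no bracket -> illegal
B mobility = 12
-- W to move --
(1,4): no bracket -> illegal
(1,5): no bracket -> illegal
(1,6): no bracket -> illegal
(2,1): no bracket -> illegal
(2,2): flips 2 -> legal
(2,6): flips 1 -> legal
(3,5): flips 3 -> legal
(3,6): no bracket -> illegal
(4,1): flips 1 -> legal
(4,5): flips 1 -> legal
(5,0): no bracket -> illegal
(5,1): flips 1 -> legal
(5,2): no bracket -> illegal
(5,4): no bracket -> illegal
(6,0): flips 1 -> legal
(6,4): flips 1 -> legal
(7,0): no bracket -> illegal
(7,2): no bracket -> illegal
(7,3): flips 1 -> legal
(7,4): no bracket -> illegal
W mobility = 9

Answer: B=12 W=9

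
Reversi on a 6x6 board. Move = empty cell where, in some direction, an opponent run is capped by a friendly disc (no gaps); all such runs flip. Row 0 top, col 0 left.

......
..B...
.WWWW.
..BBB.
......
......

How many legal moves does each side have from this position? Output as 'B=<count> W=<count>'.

-- B to move --
(1,0): flips 1 -> legal
(1,1): flips 1 -> legal
(1,3): flips 1 -> legal
(1,4): flips 2 -> legal
(1,5): flips 1 -> legal
(2,0): no bracket -> illegal
(2,5): no bracket -> illegal
(3,0): flips 1 -> legal
(3,1): no bracket -> illegal
(3,5): no bracket -> illegal
B mobility = 6
-- W to move --
(0,1): flips 1 -> legal
(0,2): flips 1 -> legal
(0,3): flips 1 -> legal
(1,1): no bracket -> illegal
(1,3): no bracket -> illegal
(2,5): no bracket -> illegal
(3,1): no bracket -> illegal
(3,5): no bracket -> illegal
(4,1): flips 1 -> legal
(4,2): flips 2 -> legal
(4,3): flips 2 -> legal
(4,4): flips 2 -> legal
(4,5): flips 1 -> legal
W mobility = 8

Answer: B=6 W=8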